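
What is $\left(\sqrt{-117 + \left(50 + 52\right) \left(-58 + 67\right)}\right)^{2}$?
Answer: $801$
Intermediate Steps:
$\left(\sqrt{-117 + \left(50 + 52\right) \left(-58 + 67\right)}\right)^{2} = \left(\sqrt{-117 + 102 \cdot 9}\right)^{2} = \left(\sqrt{-117 + 918}\right)^{2} = \left(\sqrt{801}\right)^{2} = \left(3 \sqrt{89}\right)^{2} = 801$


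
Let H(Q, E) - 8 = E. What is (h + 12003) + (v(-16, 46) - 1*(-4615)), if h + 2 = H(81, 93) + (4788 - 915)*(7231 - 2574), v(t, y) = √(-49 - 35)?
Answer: 18053278 + 2*I*√21 ≈ 1.8053e+7 + 9.1651*I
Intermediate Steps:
H(Q, E) = 8 + E
v(t, y) = 2*I*√21 (v(t, y) = √(-84) = 2*I*√21)
h = 18036660 (h = -2 + ((8 + 93) + (4788 - 915)*(7231 - 2574)) = -2 + (101 + 3873*4657) = -2 + (101 + 18036561) = -2 + 18036662 = 18036660)
(h + 12003) + (v(-16, 46) - 1*(-4615)) = (18036660 + 12003) + (2*I*√21 - 1*(-4615)) = 18048663 + (2*I*√21 + 4615) = 18048663 + (4615 + 2*I*√21) = 18053278 + 2*I*√21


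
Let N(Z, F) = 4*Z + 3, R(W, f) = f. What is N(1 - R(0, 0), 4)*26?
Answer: 182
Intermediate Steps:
N(Z, F) = 3 + 4*Z
N(1 - R(0, 0), 4)*26 = (3 + 4*(1 - 1*0))*26 = (3 + 4*(1 + 0))*26 = (3 + 4*1)*26 = (3 + 4)*26 = 7*26 = 182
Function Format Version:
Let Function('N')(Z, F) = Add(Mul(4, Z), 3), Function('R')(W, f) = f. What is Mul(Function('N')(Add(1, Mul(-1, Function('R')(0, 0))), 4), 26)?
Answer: 182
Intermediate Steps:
Function('N')(Z, F) = Add(3, Mul(4, Z))
Mul(Function('N')(Add(1, Mul(-1, Function('R')(0, 0))), 4), 26) = Mul(Add(3, Mul(4, Add(1, Mul(-1, 0)))), 26) = Mul(Add(3, Mul(4, Add(1, 0))), 26) = Mul(Add(3, Mul(4, 1)), 26) = Mul(Add(3, 4), 26) = Mul(7, 26) = 182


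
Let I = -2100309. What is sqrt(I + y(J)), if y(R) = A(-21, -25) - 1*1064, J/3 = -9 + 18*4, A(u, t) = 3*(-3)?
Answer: I*sqrt(2101382) ≈ 1449.6*I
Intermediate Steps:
A(u, t) = -9
J = 189 (J = 3*(-9 + 18*4) = 3*(-9 + 72) = 3*63 = 189)
y(R) = -1073 (y(R) = -9 - 1*1064 = -9 - 1064 = -1073)
sqrt(I + y(J)) = sqrt(-2100309 - 1073) = sqrt(-2101382) = I*sqrt(2101382)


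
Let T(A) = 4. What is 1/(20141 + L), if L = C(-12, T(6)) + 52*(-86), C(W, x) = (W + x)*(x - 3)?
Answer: 1/15661 ≈ 6.3853e-5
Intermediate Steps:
C(W, x) = (-3 + x)*(W + x) (C(W, x) = (W + x)*(-3 + x) = (-3 + x)*(W + x))
L = -4480 (L = (4**2 - 3*(-12) - 3*4 - 12*4) + 52*(-86) = (16 + 36 - 12 - 48) - 4472 = -8 - 4472 = -4480)
1/(20141 + L) = 1/(20141 - 4480) = 1/15661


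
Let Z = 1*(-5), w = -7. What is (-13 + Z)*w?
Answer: 126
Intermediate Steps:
Z = -5
(-13 + Z)*w = (-13 - 5)*(-7) = -18*(-7) = 126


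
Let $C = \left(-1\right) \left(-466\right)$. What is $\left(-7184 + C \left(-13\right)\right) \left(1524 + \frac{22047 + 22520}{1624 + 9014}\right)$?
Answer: $- \frac{35878931953}{1773} \approx -2.0236 \cdot 10^{7}$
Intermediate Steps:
$C = 466$
$\left(-7184 + C \left(-13\right)\right) \left(1524 + \frac{22047 + 22520}{1624 + 9014}\right) = \left(-7184 + 466 \left(-13\right)\right) \left(1524 + \frac{22047 + 22520}{1624 + 9014}\right) = \left(-7184 - 6058\right) \left(1524 + \frac{44567}{10638}\right) = - 13242 \left(1524 + 44567 \cdot \frac{1}{10638}\right) = - 13242 \left(1524 + \frac{44567}{10638}\right) = \left(-13242\right) \frac{16256879}{10638} = - \frac{35878931953}{1773}$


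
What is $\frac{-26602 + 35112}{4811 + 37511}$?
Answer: $\frac{4255}{21161} \approx 0.20108$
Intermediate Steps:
$\frac{-26602 + 35112}{4811 + 37511} = \frac{8510}{42322} = 8510 \cdot \frac{1}{42322} = \frac{4255}{21161}$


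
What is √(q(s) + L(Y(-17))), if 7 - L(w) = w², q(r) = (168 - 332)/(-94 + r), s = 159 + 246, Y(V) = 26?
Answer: I*√64757353/311 ≈ 25.875*I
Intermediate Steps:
s = 405
q(r) = -164/(-94 + r)
L(w) = 7 - w²
√(q(s) + L(Y(-17))) = √(-164/(-94 + 405) + (7 - 1*26²)) = √(-164/311 + (7 - 1*676)) = √(-164*1/311 + (7 - 676)) = √(-164/311 - 669) = √(-208223/311) = I*√64757353/311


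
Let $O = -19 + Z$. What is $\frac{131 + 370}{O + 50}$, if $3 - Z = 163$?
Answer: $- \frac{167}{43} \approx -3.8837$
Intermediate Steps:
$Z = -160$ ($Z = 3 - 163 = -160$)
$O = -179$ ($O = -19 - 160 = -179$)
$\frac{131 + 370}{O + 50} = \frac{131 + 370}{-179 + 50} = \frac{501}{-129} = 501 \left(- \frac{1}{129}\right) = - \frac{167}{43}$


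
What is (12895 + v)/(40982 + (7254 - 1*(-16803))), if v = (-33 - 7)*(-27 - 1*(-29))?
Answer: 12815/65039 ≈ 0.19704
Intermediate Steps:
v = -80 (v = -40*(-27 + 29) = -40*2 = -80)
(12895 + v)/(40982 + (7254 - 1*(-16803))) = (12895 - 80)/(40982 + (7254 - 1*(-16803))) = 12815/(40982 + (7254 + 16803)) = 12815/(40982 + 24057) = 12815/65039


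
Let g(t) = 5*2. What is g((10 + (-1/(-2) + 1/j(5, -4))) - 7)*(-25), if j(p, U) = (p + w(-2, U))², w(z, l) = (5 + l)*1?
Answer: -250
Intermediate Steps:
w(z, l) = 5 + l
j(p, U) = (5 + U + p)² (j(p, U) = (p + (5 + U))² = (5 + U + p)²)
g(t) = 10
g((10 + (-1/(-2) + 1/j(5, -4))) - 7)*(-25) = 10*(-25) = -250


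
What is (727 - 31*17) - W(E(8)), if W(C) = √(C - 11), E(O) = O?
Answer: 200 - I*√3 ≈ 200.0 - 1.732*I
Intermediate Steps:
W(C) = √(-11 + C)
(727 - 31*17) - W(E(8)) = (727 - 31*17) - √(-11 + 8) = (727 - 1*527) - √(-3) = (727 - 527) - I*√3 = 200 - I*√3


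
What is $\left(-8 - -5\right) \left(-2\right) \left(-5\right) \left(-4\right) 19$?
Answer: $2280$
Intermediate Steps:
$\left(-8 - -5\right) \left(-2\right) \left(-5\right) \left(-4\right) 19 = \left(-8 + 5\right) 10 \left(-4\right) 19 = \left(-3\right) \left(-40\right) 19 = 120 \cdot 19 = 2280$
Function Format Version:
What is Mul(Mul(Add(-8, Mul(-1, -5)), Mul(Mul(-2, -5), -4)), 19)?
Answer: 2280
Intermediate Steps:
Mul(Mul(Add(-8, Mul(-1, -5)), Mul(Mul(-2, -5), -4)), 19) = Mul(Mul(Add(-8, 5), Mul(10, -4)), 19) = Mul(Mul(-3, -40), 19) = Mul(120, 19) = 2280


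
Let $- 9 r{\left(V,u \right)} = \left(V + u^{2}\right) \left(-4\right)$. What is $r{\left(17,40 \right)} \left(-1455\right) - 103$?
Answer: $-1045763$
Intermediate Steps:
$r{\left(V,u \right)} = \frac{4 V}{9} + \frac{4 u^{2}}{9}$ ($r{\left(V,u \right)} = - \frac{\left(V + u^{2}\right) \left(-4\right)}{9} = - \frac{- 4 V - 4 u^{2}}{9} = \frac{4 V}{9} + \frac{4 u^{2}}{9}$)
$r{\left(17,40 \right)} \left(-1455\right) - 103 = \left(\frac{4}{9} \cdot 17 + \frac{4 \cdot 40^{2}}{9}\right) \left(-1455\right) - 103 = \left(\frac{68}{9} + \frac{4}{9} \cdot 1600\right) \left(-1455\right) - 103 = \left(\frac{68}{9} + \frac{6400}{9}\right) \left(-1455\right) - 103 = \frac{2156}{3} \left(-1455\right) - 103 = -1045660 - 103 = -1045763$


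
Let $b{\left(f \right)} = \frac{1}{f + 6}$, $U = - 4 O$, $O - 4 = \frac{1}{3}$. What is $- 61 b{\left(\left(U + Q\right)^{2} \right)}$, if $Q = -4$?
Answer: $- \frac{549}{4150} \approx -0.13229$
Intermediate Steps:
$O = \frac{13}{3}$ ($O = 4 + \frac{1}{3} = \frac{13}{3} \approx 4.3333$)
$U = - \frac{52}{3}$ ($U = \left(-4\right) \frac{13}{3} = - \frac{52}{3} \approx -17.333$)
$b{\left(f \right)} = \frac{1}{6 + f}$
$- 61 b{\left(\left(U + Q\right)^{2} \right)} = - \frac{61}{6 + \left(- \frac{52}{3} - 4\right)^{2}} = - \frac{61}{6 + \left(- \frac{64}{3}\right)^{2}} = - \frac{61}{6 + \frac{4096}{9}} = - \frac{61}{\frac{4150}{9}} = \left(-61\right) \frac{9}{4150} = - \frac{549}{4150}$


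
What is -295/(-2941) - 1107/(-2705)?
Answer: 4053662/7955405 ≈ 0.50955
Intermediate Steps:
-295/(-2941) - 1107/(-2705) = -295*(-1/2941) - 1107*(-1/2705) = 295/2941 + 1107/2705 = 4053662/7955405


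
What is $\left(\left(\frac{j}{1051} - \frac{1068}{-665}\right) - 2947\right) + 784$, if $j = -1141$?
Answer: $- \frac{1511389442}{698915} \approx -2162.5$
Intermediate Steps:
$\left(\left(\frac{j}{1051} - \frac{1068}{-665}\right) - 2947\right) + 784 = \left(\left(- \frac{1141}{1051} - \frac{1068}{-665}\right) - 2947\right) + 784 = \left(\left(\left(-1141\right) \frac{1}{1051} - - \frac{1068}{665}\right) - 2947\right) + 784 = \left(\left(- \frac{1141}{1051} + \frac{1068}{665}\right) - 2947\right) + 784 = \left(\frac{363703}{698915} - 2947\right) + 784 = - \frac{2059338802}{698915} + 784 = - \frac{1511389442}{698915}$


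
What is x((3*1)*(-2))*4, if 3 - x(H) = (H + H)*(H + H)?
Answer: -564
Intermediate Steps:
x(H) = 3 - 4*H² (x(H) = 3 - (H + H)*(H + H) = 3 - 2*H*2*H = 3 - 4*H²)
x((3*1)*(-2))*4 = (3 - 4*((3*1)*(-2))²)*4 = (3 - 4*(3*(-2))²)*4 = (3 - 4*(-6)²)*4 = (3 - 4*36)*4 = (3 - 144)*4 = -141*4 = -564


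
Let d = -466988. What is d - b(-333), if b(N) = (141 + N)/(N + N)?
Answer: -51835700/111 ≈ -4.6699e+5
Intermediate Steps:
b(N) = (141 + N)/(2*N) (b(N) = (141 + N)/((2*N)) = (141 + N)*(1/(2*N)) = (141 + N)/(2*N))
d - b(-333) = -466988 - (141 - 333)/(2*(-333)) = -466988 - (-1)*(-192)/(2*333) = -466988 - 1*32/111 = -466988 - 32/111 = -51835700/111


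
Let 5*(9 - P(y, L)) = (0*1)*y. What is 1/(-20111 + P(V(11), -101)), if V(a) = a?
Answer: -1/20102 ≈ -4.9746e-5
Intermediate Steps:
P(y, L) = 9 (P(y, L) = 9 - 0*1*y/5 = 9 - 0*y = 9 - 1/5*0 = 9 + 0 = 9)
1/(-20111 + P(V(11), -101)) = 1/(-20111 + 9) = 1/(-20102) = -1/20102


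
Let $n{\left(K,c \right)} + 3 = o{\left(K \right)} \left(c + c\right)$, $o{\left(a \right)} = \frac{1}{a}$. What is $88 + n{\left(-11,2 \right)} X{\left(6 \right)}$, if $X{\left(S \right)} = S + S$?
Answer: $\frac{524}{11} \approx 47.636$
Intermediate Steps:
$n{\left(K,c \right)} = -3 + \frac{2 c}{K}$ ($n{\left(K,c \right)} = -3 + \frac{c + c}{K} = -3 + \frac{2 c}{K}$)
$X{\left(S \right)} = 2 S$
$88 + n{\left(-11,2 \right)} X{\left(6 \right)} = 88 + \left(-3 + 2 \cdot 2 \frac{1}{-11}\right) 2 \cdot 6 = 88 + \left(-3 + 2 \cdot 2 \left(- \frac{1}{11}\right)\right) 12 = 88 + \left(-3 - \frac{4}{11}\right) 12 = 88 - \frac{444}{11} = \frac{524}{11}$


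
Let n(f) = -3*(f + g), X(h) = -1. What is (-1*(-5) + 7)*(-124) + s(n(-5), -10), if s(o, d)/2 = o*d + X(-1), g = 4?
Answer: -1550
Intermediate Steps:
n(f) = -12 - 3*f (n(f) = -3*(f + 4) = -3*(4 + f) = -12 - 3*f)
s(o, d) = -2 + 2*d*o (s(o, d) = 2*(o*d - 1) = 2*(d*o - 1) = 2*(-1 + d*o) = -2 + 2*d*o)
(-1*(-5) + 7)*(-124) + s(n(-5), -10) = (-1*(-5) + 7)*(-124) + (-2 + 2*(-10)*(-12 - 3*(-5))) = (5 + 7)*(-124) + (-2 + 2*(-10)*(-12 + 15)) = 12*(-124) + (-2 + 2*(-10)*3) = -1488 + (-2 - 60) = -1488 - 62 = -1550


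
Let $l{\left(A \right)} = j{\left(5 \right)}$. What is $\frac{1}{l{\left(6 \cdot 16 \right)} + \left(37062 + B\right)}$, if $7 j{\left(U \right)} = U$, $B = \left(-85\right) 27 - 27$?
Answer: $\frac{7}{243185} \approx 2.8785 \cdot 10^{-5}$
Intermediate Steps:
$B = -2322$ ($B = -2295 - 27 = -2322$)
$j{\left(U \right)} = \frac{U}{7}$
$l{\left(A \right)} = \frac{5}{7}$ ($l{\left(A \right)} = \frac{1}{7} \cdot 5 = \frac{5}{7}$)
$\frac{1}{l{\left(6 \cdot 16 \right)} + \left(37062 + B\right)} = \frac{1}{\frac{5}{7} + \left(37062 - 2322\right)} = \frac{1}{\frac{5}{7} + 34740} = \frac{1}{\frac{243185}{7}} = \frac{7}{243185}$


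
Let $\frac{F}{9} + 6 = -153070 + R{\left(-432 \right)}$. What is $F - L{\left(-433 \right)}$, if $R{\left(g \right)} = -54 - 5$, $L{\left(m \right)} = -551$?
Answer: $-1377664$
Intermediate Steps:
$R{\left(g \right)} = -59$ ($R{\left(g \right)} = -54 - 5 = -59$)
$F = -1378215$ ($F = -54 + 9 \left(-153070 - 59\right) = -54 + 9 \left(-153129\right) = -54 - 1378161 = -1378215$)
$F - L{\left(-433 \right)} = -1378215 - -551 = -1378215 + 551 = -1377664$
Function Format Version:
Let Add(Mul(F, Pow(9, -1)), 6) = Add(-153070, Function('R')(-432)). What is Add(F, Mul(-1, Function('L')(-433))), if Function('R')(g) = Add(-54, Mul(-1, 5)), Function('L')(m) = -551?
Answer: -1377664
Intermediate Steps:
Function('R')(g) = -59 (Function('R')(g) = Add(-54, -5) = -59)
F = -1378215 (F = Add(-54, Mul(9, Add(-153070, -59))) = Add(-54, Mul(9, -153129)) = Add(-54, -1378161) = -1378215)
Add(F, Mul(-1, Function('L')(-433))) = Add(-1378215, Mul(-1, -551)) = Add(-1378215, 551) = -1377664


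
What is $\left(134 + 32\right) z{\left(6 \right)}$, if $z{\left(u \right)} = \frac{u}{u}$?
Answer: $166$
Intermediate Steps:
$z{\left(u \right)} = 1$
$\left(134 + 32\right) z{\left(6 \right)} = \left(134 + 32\right) 1 = 166 \cdot 1 = 166$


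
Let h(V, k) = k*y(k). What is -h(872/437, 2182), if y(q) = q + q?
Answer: -9522248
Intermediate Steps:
y(q) = 2*q
h(V, k) = 2*k**2 (h(V, k) = k*(2*k) = 2*k**2)
-h(872/437, 2182) = -2*2182**2 = -2*4761124 = -1*9522248 = -9522248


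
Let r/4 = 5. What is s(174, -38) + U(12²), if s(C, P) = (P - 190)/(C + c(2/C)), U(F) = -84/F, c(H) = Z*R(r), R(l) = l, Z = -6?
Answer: -173/36 ≈ -4.8056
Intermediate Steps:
r = 20 (r = 4*5 = 20)
c(H) = -120 (c(H) = -6*20 = -120)
s(C, P) = (-190 + P)/(-120 + C) (s(C, P) = (P - 190)/(C - 120) = (-190 + P)/(-120 + C))
s(174, -38) + U(12²) = (-190 - 38)/(-120 + 174) - 84/(12²) = -228/54 - 84/144 = (1/54)*(-228) - 84*1/144 = -38/9 - 7/12 = -173/36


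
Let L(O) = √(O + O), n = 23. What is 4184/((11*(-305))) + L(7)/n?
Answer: -4184/3355 + √14/23 ≈ -1.0844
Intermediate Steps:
L(O) = √2*√O (L(O) = √(2*O) = √2*√O)
4184/((11*(-305))) + L(7)/n = 4184/((11*(-305))) + (√2*√7)/23 = 4184/(-3355) + √14*(1/23) = 4184*(-1/3355) + √14/23 = -4184/3355 + √14/23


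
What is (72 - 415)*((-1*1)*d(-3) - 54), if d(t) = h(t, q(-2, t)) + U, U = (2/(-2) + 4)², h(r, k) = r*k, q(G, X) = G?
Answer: 23667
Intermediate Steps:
h(r, k) = k*r
U = 9 (U = (2*(-½) + 4)² = (-1 + 4)² = 3² = 9)
d(t) = 9 - 2*t (d(t) = -2*t + 9 = 9 - 2*t)
(72 - 415)*((-1*1)*d(-3) - 54) = (72 - 415)*((-1*1)*(9 - 2*(-3)) - 54) = -343*(-(9 + 6) - 54) = -343*(-1*15 - 54) = -343*(-15 - 54) = -343*(-69) = 23667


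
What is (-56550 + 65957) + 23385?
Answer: 32792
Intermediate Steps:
(-56550 + 65957) + 23385 = 9407 + 23385 = 32792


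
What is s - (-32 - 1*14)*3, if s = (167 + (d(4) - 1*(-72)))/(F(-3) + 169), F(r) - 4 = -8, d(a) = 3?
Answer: 2092/15 ≈ 139.47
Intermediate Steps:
F(r) = -4 (F(r) = 4 - 8 = -4)
s = 22/15 (s = (167 + (3 - 1*(-72)))/(-4 + 169) = (167 + (3 + 72))/165 = (167 + 75)*(1/165) = 242*(1/165) = 22/15 ≈ 1.4667)
s - (-32 - 1*14)*3 = 22/15 - (-32 - 1*14)*3 = 22/15 - (-32 - 14)*3 = 22/15 - (-46)*3 = 22/15 - 1*(-138) = 22/15 + 138 = 2092/15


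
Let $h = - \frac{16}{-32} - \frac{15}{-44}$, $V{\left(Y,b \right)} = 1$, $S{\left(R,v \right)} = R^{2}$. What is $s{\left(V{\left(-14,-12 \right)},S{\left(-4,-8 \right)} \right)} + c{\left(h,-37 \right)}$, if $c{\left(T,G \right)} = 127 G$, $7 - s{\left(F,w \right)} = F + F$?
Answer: $-4694$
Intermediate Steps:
$s{\left(F,w \right)} = 7 - 2 F$ ($s{\left(F,w \right)} = 7 - \left(F + F\right) = 7 - 2 F$)
$h = \frac{37}{44}$ ($h = \left(-16\right) \left(- \frac{1}{32}\right) - - \frac{15}{44} = \frac{1}{2} + \frac{15}{44} = \frac{37}{44} \approx 0.84091$)
$s{\left(V{\left(-14,-12 \right)},S{\left(-4,-8 \right)} \right)} + c{\left(h,-37 \right)} = \left(7 - 2\right) + 127 \left(-37\right) = \left(7 - 2\right) - 4699 = 5 - 4699 = -4694$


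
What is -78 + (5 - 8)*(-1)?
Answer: -75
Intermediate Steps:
-78 + (5 - 8)*(-1) = -78 - 3*(-1) = -78 + 3 = -75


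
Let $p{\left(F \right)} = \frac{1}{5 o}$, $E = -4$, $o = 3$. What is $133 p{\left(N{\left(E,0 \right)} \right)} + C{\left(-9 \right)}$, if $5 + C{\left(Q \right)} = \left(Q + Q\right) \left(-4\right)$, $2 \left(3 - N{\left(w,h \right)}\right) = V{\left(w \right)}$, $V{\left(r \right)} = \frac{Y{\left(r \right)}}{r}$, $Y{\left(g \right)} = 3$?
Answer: $\frac{1138}{15} \approx 75.867$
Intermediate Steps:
$V{\left(r \right)} = \frac{3}{r}$
$N{\left(w,h \right)} = 3 - \frac{3}{2 w}$ ($N{\left(w,h \right)} = 3 - \frac{3 \frac{1}{w}}{2} = 3 - \frac{3}{2 w}$)
$C{\left(Q \right)} = -5 - 8 Q$ ($C{\left(Q \right)} = -5 + \left(Q + Q\right) \left(-4\right) = -5 + 2 Q \left(-4\right) = -5 - 8 Q$)
$p{\left(F \right)} = \frac{1}{15}$ ($p{\left(F \right)} = \frac{1}{5 \cdot 3} = \frac{1}{15}$)
$133 p{\left(N{\left(E,0 \right)} \right)} + C{\left(-9 \right)} = 133 \cdot \frac{1}{15} - -67 = \frac{133}{15} + \left(-5 + 72\right) = \frac{133}{15} + 67 = \frac{1138}{15}$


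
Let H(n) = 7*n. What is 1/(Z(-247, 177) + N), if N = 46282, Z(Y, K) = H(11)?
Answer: 1/46359 ≈ 2.1571e-5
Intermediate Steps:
Z(Y, K) = 77 (Z(Y, K) = 7*11 = 77)
1/(Z(-247, 177) + N) = 1/(77 + 46282) = 1/46359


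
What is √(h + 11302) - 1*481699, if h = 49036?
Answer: -481699 + √60338 ≈ -4.8145e+5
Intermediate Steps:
√(h + 11302) - 1*481699 = √(49036 + 11302) - 1*481699 = √60338 - 481699 = -481699 + √60338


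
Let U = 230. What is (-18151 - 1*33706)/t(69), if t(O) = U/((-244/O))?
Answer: 6326554/7935 ≈ 797.30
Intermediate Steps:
t(O) = -115*O/122 (t(O) = 230/((-244/O)) = 230*(-O/244) = -115*O/122)
(-18151 - 1*33706)/t(69) = (-18151 - 1*33706)/((-115/122*69)) = (-18151 - 33706)/(-7935/122) = -51857*(-122/7935) = 6326554/7935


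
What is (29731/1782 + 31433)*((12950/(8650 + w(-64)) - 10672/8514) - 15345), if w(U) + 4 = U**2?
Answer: -11662156108485832376/24165120177 ≈ -4.8260e+8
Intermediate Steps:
w(U) = -4 + U**2
(29731/1782 + 31433)*((12950/(8650 + w(-64)) - 10672/8514) - 15345) = (29731/1782 + 31433)*((12950/(8650 + (-4 + (-64)**2)) - 10672/8514) - 15345) = (29731*(1/1782) + 31433)*((12950/(8650 + (-4 + 4096)) - 10672*1/8514) - 15345) = (29731/1782 + 31433)*((12950/(8650 + 4092) - 5336/4257) - 15345) = 56043337*((12950/12742 - 5336/4257) - 15345)/1782 = 56043337*((12950*(1/12742) - 5336/4257) - 15345)/1782 = 56043337*((6475/6371 - 5336/4257) - 15345)/1782 = 56043337*(-6431581/27121347 - 15345)/1782 = (56043337/1782)*(-416183501296/27121347) = -11662156108485832376/24165120177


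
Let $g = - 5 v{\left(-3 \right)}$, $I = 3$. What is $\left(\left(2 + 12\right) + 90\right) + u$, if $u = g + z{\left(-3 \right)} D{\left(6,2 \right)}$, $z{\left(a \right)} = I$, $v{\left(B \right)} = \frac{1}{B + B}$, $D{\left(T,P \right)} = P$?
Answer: $\frac{665}{6} \approx 110.83$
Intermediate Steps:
$v{\left(B \right)} = \frac{1}{2 B}$
$g = \frac{5}{6}$ ($g = - 5 \frac{1}{2 \left(-3\right)} = - 5 \cdot \frac{1}{2} \left(- \frac{1}{3}\right) = \left(-5\right) \left(- \frac{1}{6}\right) = \frac{5}{6} \approx 0.83333$)
$z{\left(a \right)} = 3$
$u = \frac{41}{6}$ ($u = \frac{5}{6} + 3 \cdot 2 = \frac{5}{6} + 6 = \frac{41}{6} \approx 6.8333$)
$\left(\left(2 + 12\right) + 90\right) + u = \left(\left(2 + 12\right) + 90\right) + \frac{41}{6} = \left(14 + 90\right) + \frac{41}{6} = 104 + \frac{41}{6} = \frac{665}{6}$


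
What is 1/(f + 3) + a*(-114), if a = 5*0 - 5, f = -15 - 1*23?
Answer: 19949/35 ≈ 569.97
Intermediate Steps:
f = -38 (f = -15 - 23 = -38)
a = -5 (a = 0 - 5 = -5)
1/(f + 3) + a*(-114) = 1/(-38 + 3) - 5*(-114) = 1/(-35) + 570 = -1/35 + 570 = 19949/35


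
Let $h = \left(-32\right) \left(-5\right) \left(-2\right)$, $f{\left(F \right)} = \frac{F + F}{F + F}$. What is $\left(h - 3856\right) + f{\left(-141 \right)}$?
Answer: $-4175$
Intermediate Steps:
$f{\left(F \right)} = 1$ ($f{\left(F \right)} = \frac{2 F}{2 F} = 2 F \frac{1}{2 F} = 1$)
$h = -320$ ($h = 160 \left(-2\right) = -320$)
$\left(h - 3856\right) + f{\left(-141 \right)} = \left(-320 - 3856\right) + 1 = -4176 + 1 = -4175$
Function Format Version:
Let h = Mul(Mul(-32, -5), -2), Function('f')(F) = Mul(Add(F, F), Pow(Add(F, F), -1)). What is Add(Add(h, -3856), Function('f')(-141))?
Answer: -4175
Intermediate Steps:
Function('f')(F) = 1 (Function('f')(F) = Mul(Mul(2, F), Pow(Mul(2, F), -1)) = Mul(Mul(2, F), Mul(Rational(1, 2), Pow(F, -1))) = 1)
h = -320 (h = Mul(160, -2) = -320)
Add(Add(h, -3856), Function('f')(-141)) = Add(Add(-320, -3856), 1) = Add(-4176, 1) = -4175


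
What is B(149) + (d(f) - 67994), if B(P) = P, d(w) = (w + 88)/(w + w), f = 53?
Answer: -7191429/106 ≈ -67844.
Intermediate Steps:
d(w) = (88 + w)/(2*w) (d(w) = (88 + w)/((2*w)) = (88 + w)*(1/(2*w)) = (88 + w)/(2*w))
B(149) + (d(f) - 67994) = 149 + ((1/2)*(88 + 53)/53 - 67994) = 149 + ((1/2)*(1/53)*141 - 67994) = 149 + (141/106 - 67994) = 149 - 7207223/106 = -7191429/106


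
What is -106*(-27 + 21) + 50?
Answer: 686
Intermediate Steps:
-106*(-27 + 21) + 50 = -106*(-6) + 50 = 636 + 50 = 686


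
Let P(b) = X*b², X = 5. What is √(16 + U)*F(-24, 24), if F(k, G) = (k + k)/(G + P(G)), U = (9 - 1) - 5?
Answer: -2*√19/121 ≈ -0.072048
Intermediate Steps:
P(b) = 5*b²
U = 3 (U = 8 - 5 = 3)
F(k, G) = 2*k/(G + 5*G²) (F(k, G) = (k + k)/(G + 5*G²) = (2*k)/(G + 5*G²) = 2*k/(G + 5*G²))
√(16 + U)*F(-24, 24) = √(16 + 3)*(2*(-24)/(24*(1 + 5*24))) = √19*(2*(-24)*(1/24)/(1 + 120)) = √19*(2*(-24)*(1/24)/121) = √19*(2*(-24)*(1/24)*(1/121)) = √19*(-2/121) = -2*√19/121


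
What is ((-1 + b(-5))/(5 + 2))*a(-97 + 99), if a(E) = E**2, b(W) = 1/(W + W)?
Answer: -22/35 ≈ -0.62857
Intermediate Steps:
b(W) = 1/(2*W)
((-1 + b(-5))/(5 + 2))*a(-97 + 99) = ((-1 + (1/2)/(-5))/(5 + 2))*(-97 + 99)**2 = ((-1 + (1/2)*(-1/5))/7)*2**2 = ((-1 - 1/10)*(1/7))*4 = -11/10*1/7*4 = -11/70*4 = -22/35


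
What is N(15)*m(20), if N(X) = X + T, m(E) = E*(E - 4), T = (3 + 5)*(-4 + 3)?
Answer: 2240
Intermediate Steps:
T = -8 (T = 8*(-1) = -8)
m(E) = E*(-4 + E)
N(X) = -8 + X (N(X) = X - 8 = -8 + X)
N(15)*m(20) = (-8 + 15)*(20*(-4 + 20)) = 7*(20*16) = 7*320 = 2240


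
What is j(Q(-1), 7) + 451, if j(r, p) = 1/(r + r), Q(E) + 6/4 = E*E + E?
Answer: 1352/3 ≈ 450.67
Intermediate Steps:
Q(E) = -3/2 + E + E² (Q(E) = -3/2 + (E*E + E) = -3/2 + (E² + E) = -3/2 + (E + E²) = -3/2 + E + E²)
j(r, p) = 1/(2*r)
j(Q(-1), 7) + 451 = 1/(2*(-3/2 - 1 + (-1)²)) + 451 = 1/(2*(-3/2 - 1 + 1)) + 451 = 1/(2*(-3/2)) + 451 = (½)*(-⅔) + 451 = -⅓ + 451 = 1352/3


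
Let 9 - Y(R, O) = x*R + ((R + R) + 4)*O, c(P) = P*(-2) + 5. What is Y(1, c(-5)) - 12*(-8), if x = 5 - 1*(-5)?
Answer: 5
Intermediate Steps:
c(P) = 5 - 2*P (c(P) = -2*P + 5 = 5 - 2*P)
x = 10 (x = 5 + 5 = 10)
Y(R, O) = 9 - 10*R - O*(4 + 2*R) (Y(R, O) = 9 - (10*R + ((R + R) + 4)*O) = 9 - (10*R + (2*R + 4)*O) = 9 - (10*R + (4 + 2*R)*O) = 9 - (10*R + O*(4 + 2*R)) = 9 + (-10*R - O*(4 + 2*R)) = 9 - 10*R - O*(4 + 2*R))
Y(1, c(-5)) - 12*(-8) = (9 - 10*1 - 4*(5 - 2*(-5)) - 2*(5 - 2*(-5))*1) - 12*(-8) = (9 - 10 - 4*(5 + 10) - 2*(5 + 10)*1) + 96 = (9 - 10 - 4*15 - 2*15*1) + 96 = (9 - 10 - 60 - 30) + 96 = -91 + 96 = 5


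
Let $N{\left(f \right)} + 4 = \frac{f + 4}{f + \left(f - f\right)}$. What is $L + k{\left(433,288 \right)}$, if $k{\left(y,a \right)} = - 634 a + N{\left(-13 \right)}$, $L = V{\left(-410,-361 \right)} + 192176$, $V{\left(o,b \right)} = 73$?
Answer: $\frac{125498}{13} \approx 9653.7$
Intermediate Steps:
$N{\left(f \right)} = -4 + \frac{4 + f}{f}$ ($N{\left(f \right)} = -4 + \frac{f + 4}{f + \left(f - f\right)} = -4 + \frac{4 + f}{f + 0} = -4 + \frac{4 + f}{f}$)
$L = 192249$ ($L = 73 + 192176 = 192249$)
$k{\left(y,a \right)} = - \frac{43}{13} - 634 a$ ($k{\left(y,a \right)} = - 634 a - \left(3 - \frac{4}{-13}\right) = - 634 a + \left(-3 + 4 \left(- \frac{1}{13}\right)\right) = - 634 a - \frac{43}{13} = - \frac{43}{13} - 634 a$)
$L + k{\left(433,288 \right)} = 192249 - \frac{2373739}{13} = \frac{125498}{13}$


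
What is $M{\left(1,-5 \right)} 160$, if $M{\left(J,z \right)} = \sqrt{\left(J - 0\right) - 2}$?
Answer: $160 i \approx 160.0 i$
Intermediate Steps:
$M{\left(J,z \right)} = \sqrt{-2 + J}$ ($M{\left(J,z \right)} = \sqrt{\left(J + 0\right) - 2} = \sqrt{J - 2} = \sqrt{-2 + J}$)
$M{\left(1,-5 \right)} 160 = \sqrt{-2 + 1} \cdot 160 = \sqrt{-1} \cdot 160 = i 160 = 160 i$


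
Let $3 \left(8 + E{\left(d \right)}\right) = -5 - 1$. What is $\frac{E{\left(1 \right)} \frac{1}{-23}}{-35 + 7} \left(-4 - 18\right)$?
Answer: $\frac{55}{161} \approx 0.34161$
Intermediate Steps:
$E{\left(d \right)} = -10$ ($E{\left(d \right)} = -8 + \frac{-5 - 1}{3} = -8 + \frac{1}{3} \left(-6\right) = -8 - 2 = -10$)
$\frac{E{\left(1 \right)} \frac{1}{-23}}{-35 + 7} \left(-4 - 18\right) = \frac{\left(-10\right) \frac{1}{-23}}{-35 + 7} \left(-4 - 18\right) = \frac{\left(-10\right) \left(- \frac{1}{23}\right)}{-28} \left(-22\right) = \frac{10}{23} \left(- \frac{1}{28}\right) \left(-22\right) = \left(- \frac{5}{322}\right) \left(-22\right) = \frac{55}{161}$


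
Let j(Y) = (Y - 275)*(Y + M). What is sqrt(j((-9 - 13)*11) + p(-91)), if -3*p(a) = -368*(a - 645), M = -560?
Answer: sqrt(2919162)/3 ≈ 569.52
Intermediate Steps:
p(a) = -79120 + 368*a/3 (p(a) = -(-368)*(a - 645)/3 = -(-368)*(-645 + a)/3 = -(237360 - 368*a)/3 = -79120 + 368*a/3)
j(Y) = (-560 + Y)*(-275 + Y) (j(Y) = (Y - 275)*(Y - 560) = (-275 + Y)*(-560 + Y) = (-560 + Y)*(-275 + Y))
sqrt(j((-9 - 13)*11) + p(-91)) = sqrt((154000 + ((-9 - 13)*11)**2 - 835*(-9 - 13)*11) + (-79120 + (368/3)*(-91))) = sqrt((154000 + (-22*11)**2 - (-18370)*11) + (-79120 - 33488/3)) = sqrt((154000 + (-242)**2 - 835*(-242)) - 270848/3) = sqrt((154000 + 58564 + 202070) - 270848/3) = sqrt(414634 - 270848/3) = sqrt(973054/3) = sqrt(2919162)/3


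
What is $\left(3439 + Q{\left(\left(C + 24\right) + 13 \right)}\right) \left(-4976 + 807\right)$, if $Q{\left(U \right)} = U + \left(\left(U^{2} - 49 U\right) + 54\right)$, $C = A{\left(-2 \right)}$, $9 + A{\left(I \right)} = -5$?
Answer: $-12165142$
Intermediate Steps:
$A{\left(I \right)} = -14$ ($A{\left(I \right)} = -9 - 5 = -14$)
$C = -14$
$Q{\left(U \right)} = 54 + U^{2} - 48 U$ ($Q{\left(U \right)} = U + \left(54 + U^{2} - 49 U\right) = 54 + U^{2} - 48 U$)
$\left(3439 + Q{\left(\left(C + 24\right) + 13 \right)}\right) \left(-4976 + 807\right) = \left(3439 + \left(54 + \left(\left(-14 + 24\right) + 13\right)^{2} - 48 \left(\left(-14 + 24\right) + 13\right)\right)\right) \left(-4976 + 807\right) = \left(3439 + \left(54 + \left(10 + 13\right)^{2} - 48 \left(10 + 13\right)\right)\right) \left(-4169\right) = \left(3439 + \left(54 + 23^{2} - 1104\right)\right) \left(-4169\right) = \left(3439 + \left(54 + 529 - 1104\right)\right) \left(-4169\right) = \left(3439 - 521\right) \left(-4169\right) = 2918 \left(-4169\right) = -12165142$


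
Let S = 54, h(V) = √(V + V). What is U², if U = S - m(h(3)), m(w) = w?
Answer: (54 - √6)² ≈ 2657.5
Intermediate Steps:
h(V) = √2*√V (h(V) = √(2*V) = √2*√V)
U = 54 - √6 (U = 54 - √2*√3 = 54 - √6 ≈ 51.551)
U² = (54 - √6)²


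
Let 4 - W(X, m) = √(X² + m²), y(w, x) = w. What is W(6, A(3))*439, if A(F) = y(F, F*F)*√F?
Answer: 1756 - 1317*√7 ≈ -1728.5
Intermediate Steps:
A(F) = F^(3/2) (A(F) = F*√F = F^(3/2))
W(X, m) = 4 - √(X² + m²)
W(6, A(3))*439 = (4 - √(6² + (3^(3/2))²))*439 = (4 - √(36 + (3*√3)²))*439 = (4 - √(36 + 27))*439 = (4 - √63)*439 = (4 - 3*√7)*439 = 1756 - 1317*√7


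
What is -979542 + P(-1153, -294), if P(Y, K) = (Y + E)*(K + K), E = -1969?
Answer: 856194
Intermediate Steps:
P(Y, K) = 2*K*(-1969 + Y) (P(Y, K) = (Y - 1969)*(K + K) = (-1969 + Y)*(2*K) = 2*K*(-1969 + Y))
-979542 + P(-1153, -294) = -979542 + 2*(-294)*(-1969 - 1153) = -979542 + 2*(-294)*(-3122) = -979542 + 1835736 = 856194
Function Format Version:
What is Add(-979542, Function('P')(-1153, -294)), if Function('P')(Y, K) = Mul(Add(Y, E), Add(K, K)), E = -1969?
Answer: 856194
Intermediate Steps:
Function('P')(Y, K) = Mul(2, K, Add(-1969, Y)) (Function('P')(Y, K) = Mul(Add(Y, -1969), Add(K, K)) = Mul(Add(-1969, Y), Mul(2, K)) = Mul(2, K, Add(-1969, Y)))
Add(-979542, Function('P')(-1153, -294)) = Add(-979542, Mul(2, -294, Add(-1969, -1153))) = Add(-979542, Mul(2, -294, -3122)) = Add(-979542, 1835736) = 856194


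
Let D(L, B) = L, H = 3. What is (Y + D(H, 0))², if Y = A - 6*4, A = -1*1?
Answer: 484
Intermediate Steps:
A = -1
Y = -25 (Y = -1 - 6*4 = -1 - 24 = -25)
(Y + D(H, 0))² = (-25 + 3)² = (-22)² = 484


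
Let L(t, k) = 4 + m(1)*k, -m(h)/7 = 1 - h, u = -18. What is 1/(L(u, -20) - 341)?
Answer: -1/337 ≈ -0.0029674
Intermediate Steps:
m(h) = -7 + 7*h (m(h) = -7*(1 - h) = -7 + 7*h)
L(t, k) = 4 (L(t, k) = 4 + (-7 + 7*1)*k = 4 + (-7 + 7)*k = 4 + 0*k = 4 + 0 = 4)
1/(L(u, -20) - 341) = 1/(4 - 341) = 1/(-337) = -1/337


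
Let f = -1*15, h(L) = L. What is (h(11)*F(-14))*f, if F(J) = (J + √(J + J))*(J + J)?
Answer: -64680 + 9240*I*√7 ≈ -64680.0 + 24447.0*I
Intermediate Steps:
f = -15
F(J) = 2*J*(J + √2*√J) (F(J) = (J + √(2*J))*(2*J) = (J + √2*√J)*(2*J) = 2*J*(J + √2*√J))
(h(11)*F(-14))*f = (11*(2*(-14)² + 2*√2*(-14)^(3/2)))*(-15) = (11*(2*196 + 2*√2*(-14*I*√14)))*(-15) = (11*(392 - 56*I*√7))*(-15) = (4312 - 616*I*√7)*(-15) = -64680 + 9240*I*√7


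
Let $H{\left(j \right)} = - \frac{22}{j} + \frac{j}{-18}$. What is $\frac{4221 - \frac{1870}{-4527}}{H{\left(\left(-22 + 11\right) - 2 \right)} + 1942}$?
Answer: $\frac{496868762}{228861479} \approx 2.171$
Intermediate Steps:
$H{\left(j \right)} = - \frac{22}{j} - \frac{j}{18}$ ($H{\left(j \right)} = - \frac{22}{j} + j \left(- \frac{1}{18}\right) = - \frac{22}{j} - \frac{j}{18}$)
$\frac{4221 - \frac{1870}{-4527}}{H{\left(\left(-22 + 11\right) - 2 \right)} + 1942} = \frac{4221 - \frac{1870}{-4527}}{\left(- \frac{22}{\left(-22 + 11\right) - 2} - \frac{\left(-22 + 11\right) - 2}{18}\right) + 1942} = \frac{4221 - - \frac{1870}{4527}}{\left(- \frac{22}{-11 - 2} - \frac{-11 - 2}{18}\right) + 1942} = \frac{4221 + \frac{1870}{4527}}{\left(- \frac{22}{-13} - - \frac{13}{18}\right) + 1942} = \frac{19110337}{4527 \left(\left(\left(-22\right) \left(- \frac{1}{13}\right) + \frac{13}{18}\right) + 1942\right)} = \frac{19110337}{4527 \left(\left(\frac{22}{13} + \frac{13}{18}\right) + 1942\right)} = \frac{19110337}{4527 \left(\frac{565}{234} + 1942\right)} = \frac{19110337}{4527 \cdot \frac{454993}{234}} = \frac{19110337}{4527} \cdot \frac{234}{454993} = \frac{496868762}{228861479}$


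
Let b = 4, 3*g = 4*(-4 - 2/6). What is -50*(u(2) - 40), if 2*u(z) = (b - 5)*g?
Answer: 16700/9 ≈ 1855.6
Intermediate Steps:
g = -52/9 (g = (4*(-4 - 2/6))/3 = (4*(-4 - 2*⅙))/3 = (4*(-4 - ⅓))/3 = (4*(-13/3))/3 = (⅓)*(-52/3) = -52/9 ≈ -5.7778)
u(z) = 26/9 (u(z) = ((4 - 5)*(-52/9))/2 = (-1*(-52/9))/2 = (½)*(52/9) = 26/9)
-50*(u(2) - 40) = -50*(26/9 - 40) = -50*(-334/9) = 16700/9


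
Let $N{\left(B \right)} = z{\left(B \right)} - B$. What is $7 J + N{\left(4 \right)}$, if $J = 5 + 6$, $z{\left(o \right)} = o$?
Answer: $77$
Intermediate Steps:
$N{\left(B \right)} = 0$ ($N{\left(B \right)} = B - B = 0$)
$J = 11$
$7 J + N{\left(4 \right)} = 7 \cdot 11 + 0 = 77 + 0 = 77$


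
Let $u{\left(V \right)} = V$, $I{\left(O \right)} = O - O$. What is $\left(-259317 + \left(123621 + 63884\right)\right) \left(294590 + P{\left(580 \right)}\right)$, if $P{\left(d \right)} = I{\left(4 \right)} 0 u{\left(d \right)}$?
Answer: $-21155097080$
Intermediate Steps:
$I{\left(O \right)} = 0$
$P{\left(d \right)} = 0$ ($P{\left(d \right)} = 0 \cdot 0 d = 0 d = 0$)
$\left(-259317 + \left(123621 + 63884\right)\right) \left(294590 + P{\left(580 \right)}\right) = \left(-259317 + \left(123621 + 63884\right)\right) \left(294590 + 0\right) = \left(-259317 + 187505\right) 294590 = \left(-71812\right) 294590 = -21155097080$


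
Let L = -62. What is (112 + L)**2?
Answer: 2500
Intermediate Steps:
(112 + L)**2 = (112 - 62)**2 = 50**2 = 2500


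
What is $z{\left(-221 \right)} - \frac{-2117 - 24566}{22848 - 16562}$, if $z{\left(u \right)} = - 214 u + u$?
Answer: $\frac{295927561}{6286} \approx 47077.0$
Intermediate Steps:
$z{\left(u \right)} = - 213 u$
$z{\left(-221 \right)} - \frac{-2117 - 24566}{22848 - 16562} = \left(-213\right) \left(-221\right) - \frac{-2117 - 24566}{22848 - 16562} = 47073 - - \frac{26683}{6286} = 47073 + \frac{26683}{6286} = \frac{295927561}{6286}$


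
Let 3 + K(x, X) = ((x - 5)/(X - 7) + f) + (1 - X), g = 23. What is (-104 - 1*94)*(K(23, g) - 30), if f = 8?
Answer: 36333/4 ≈ 9083.3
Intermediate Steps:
K(x, X) = 6 - X + (-5 + x)/(-7 + X) (K(x, X) = -3 + (((x - 5)/(X - 7) + 8) + (1 - X)) = -3 + (((-5 + x)/(-7 + X) + 8) + (1 - X)) = -3 + ((8 + (-5 + x)/(-7 + X)) + (1 - X)) = -3 + (9 - X + (-5 + x)/(-7 + X)) = 6 - X + (-5 + x)/(-7 + X))
(-104 - 1*94)*(K(23, g) - 30) = (-104 - 1*94)*((-47 + 23 - 1*23**2 + 13*23)/(-7 + 23) - 30) = (-104 - 94)*((-47 + 23 - 1*529 + 299)/16 - 30) = -198*((-47 + 23 - 529 + 299)/16 - 30) = -198*((1/16)*(-254) - 30) = -198*(-127/8 - 30) = -198*(-367/8) = 36333/4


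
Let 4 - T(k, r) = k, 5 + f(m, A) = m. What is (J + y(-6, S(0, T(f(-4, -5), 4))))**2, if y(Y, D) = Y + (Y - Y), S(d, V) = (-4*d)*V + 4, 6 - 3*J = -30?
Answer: 36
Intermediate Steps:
J = 12 (J = 2 - 1/3*(-30) = 2 + 10 = 12)
f(m, A) = -5 + m
T(k, r) = 4 - k
S(d, V) = 4 - 4*V*d (S(d, V) = -4*V*d + 4 = 4 - 4*V*d)
y(Y, D) = Y (y(Y, D) = Y + 0 = Y)
(J + y(-6, S(0, T(f(-4, -5), 4))))**2 = (12 - 6)**2 = 6**2 = 36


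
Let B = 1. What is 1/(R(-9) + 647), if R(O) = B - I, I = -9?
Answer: 1/657 ≈ 0.0015221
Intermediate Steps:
R(O) = 10 (R(O) = 1 - 1*(-9) = 1 + 9 = 10)
1/(R(-9) + 647) = 1/(10 + 647) = 1/657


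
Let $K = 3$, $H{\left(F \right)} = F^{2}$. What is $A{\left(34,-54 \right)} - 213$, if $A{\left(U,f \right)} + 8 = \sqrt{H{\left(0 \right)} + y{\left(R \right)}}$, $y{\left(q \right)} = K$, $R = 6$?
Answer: $-221 + \sqrt{3} \approx -219.27$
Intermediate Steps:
$y{\left(q \right)} = 3$
$A{\left(U,f \right)} = -8 + \sqrt{3}$ ($A{\left(U,f \right)} = -8 + \sqrt{0^{2} + 3} = -8 + \sqrt{0 + 3} = -8 + \sqrt{3}$)
$A{\left(34,-54 \right)} - 213 = \left(-8 + \sqrt{3}\right) - 213 = -221 + \sqrt{3}$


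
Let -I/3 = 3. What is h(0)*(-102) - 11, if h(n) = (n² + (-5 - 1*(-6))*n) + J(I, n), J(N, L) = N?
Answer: 907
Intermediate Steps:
I = -9 (I = -3*3 = -9)
h(n) = -9 + n + n² (h(n) = (n² + (-5 - 1*(-6))*n) - 9 = (n² + (-5 + 6)*n) - 9 = (n² + 1*n) - 9 = (n² + n) - 9 = (n + n²) - 9 = -9 + n + n²)
h(0)*(-102) - 11 = (-9 + 0 + 0²)*(-102) - 11 = (-9 + 0 + 0)*(-102) - 11 = -9*(-102) - 11 = 918 - 11 = 907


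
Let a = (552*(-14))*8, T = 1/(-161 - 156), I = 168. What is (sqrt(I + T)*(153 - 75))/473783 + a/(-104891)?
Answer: 61824/104891 + 78*sqrt(16881835)/150189211 ≈ 0.59155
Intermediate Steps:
T = -1/317 (T = 1/(-317) = -1/317 ≈ -0.0031546)
a = -61824 (a = -7728*8 = -61824)
(sqrt(I + T)*(153 - 75))/473783 + a/(-104891) = (sqrt(168 - 1/317)*(153 - 75))/473783 - 61824/(-104891) = (sqrt(53255/317)*78)*(1/473783) - 61824*(-1/104891) = ((sqrt(16881835)/317)*78)*(1/473783) + 61824/104891 = (78*sqrt(16881835)/317)*(1/473783) + 61824/104891 = 78*sqrt(16881835)/150189211 + 61824/104891 = 61824/104891 + 78*sqrt(16881835)/150189211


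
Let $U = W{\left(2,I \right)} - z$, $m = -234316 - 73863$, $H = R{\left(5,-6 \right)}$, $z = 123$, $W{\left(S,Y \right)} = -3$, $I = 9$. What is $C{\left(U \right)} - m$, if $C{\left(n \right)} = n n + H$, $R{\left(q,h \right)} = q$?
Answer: $324060$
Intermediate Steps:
$H = 5$
$m = -308179$ ($m = -234316 - 73863 = -308179$)
$U = -126$ ($U = -3 - 123 = -126$)
$C{\left(n \right)} = 5 + n^{2}$ ($C{\left(n \right)} = n n + 5 = n^{2} + 5 = 5 + n^{2}$)
$C{\left(U \right)} - m = \left(5 + \left(-126\right)^{2}\right) - -308179 = \left(5 + 15876\right) + 308179 = 15881 + 308179 = 324060$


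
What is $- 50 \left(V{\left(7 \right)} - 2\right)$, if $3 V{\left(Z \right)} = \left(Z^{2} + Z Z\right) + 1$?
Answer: $-1550$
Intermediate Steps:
$V{\left(Z \right)} = \frac{1}{3} + \frac{2 Z^{2}}{3}$ ($V{\left(Z \right)} = \frac{\left(Z^{2} + Z Z\right) + 1}{3} = \frac{\left(Z^{2} + Z^{2}\right) + 1}{3} = \frac{2 Z^{2} + 1}{3} = \frac{1 + 2 Z^{2}}{3} = \frac{1}{3} + \frac{2 Z^{2}}{3}$)
$- 50 \left(V{\left(7 \right)} - 2\right) = - 50 \left(\left(\frac{1}{3} + \frac{2 \cdot 7^{2}}{3}\right) - 2\right) = - 50 \left(\left(\frac{1}{3} + \frac{2}{3} \cdot 49\right) - 2\right) = - 50 \left(\left(\frac{1}{3} + \frac{98}{3}\right) - 2\right) = - 50 \left(33 - 2\right) = \left(-50\right) 31 = -1550$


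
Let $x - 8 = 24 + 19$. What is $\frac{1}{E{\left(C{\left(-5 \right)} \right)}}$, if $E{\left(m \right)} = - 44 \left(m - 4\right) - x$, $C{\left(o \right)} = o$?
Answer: $\frac{1}{345} \approx 0.0028986$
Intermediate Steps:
$x = 51$ ($x = 8 + \left(24 + 19\right) = 8 + 43 = 51$)
$E{\left(m \right)} = 125 - 44 m$ ($E{\left(m \right)} = - 44 \left(m - 4\right) - 51 = - 44 \left(-4 + m\right) - 51 = \left(176 - 44 m\right) - 51 = 125 - 44 m$)
$\frac{1}{E{\left(C{\left(-5 \right)} \right)}} = \frac{1}{125 - -220} = \frac{1}{125 + 220} = \frac{1}{345}$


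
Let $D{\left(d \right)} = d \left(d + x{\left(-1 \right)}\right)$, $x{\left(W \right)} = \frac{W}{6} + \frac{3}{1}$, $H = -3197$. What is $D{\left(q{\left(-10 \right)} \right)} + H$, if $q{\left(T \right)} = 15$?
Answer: $- \frac{5859}{2} \approx -2929.5$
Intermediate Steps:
$x{\left(W \right)} = 3 + \frac{W}{6}$ ($x{\left(W \right)} = W \frac{1}{6} + 3 \cdot 1 = \frac{W}{6} + 3 = 3 + \frac{W}{6}$)
$D{\left(d \right)} = d \left(\frac{17}{6} + d\right)$ ($D{\left(d \right)} = d \left(d + \left(3 + \frac{1}{6} \left(-1\right)\right)\right) = d \left(d + \left(3 - \frac{1}{6}\right)\right) = d \left(d + \frac{17}{6}\right) = d \left(\frac{17}{6} + d\right)$)
$D{\left(q{\left(-10 \right)} \right)} + H = \frac{1}{6} \cdot 15 \left(17 + 6 \cdot 15\right) - 3197 = \frac{1}{6} \cdot 15 \left(17 + 90\right) - 3197 = \frac{1}{6} \cdot 15 \cdot 107 - 3197 = \frac{535}{2} - 3197 = - \frac{5859}{2}$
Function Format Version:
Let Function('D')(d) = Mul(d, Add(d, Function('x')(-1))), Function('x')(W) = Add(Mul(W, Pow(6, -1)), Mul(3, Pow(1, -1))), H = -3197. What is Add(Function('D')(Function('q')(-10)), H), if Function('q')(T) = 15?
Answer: Rational(-5859, 2) ≈ -2929.5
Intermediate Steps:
Function('x')(W) = Add(3, Mul(Rational(1, 6), W)) (Function('x')(W) = Add(Mul(W, Rational(1, 6)), Mul(3, 1)) = Add(Mul(Rational(1, 6), W), 3) = Add(3, Mul(Rational(1, 6), W)))
Function('D')(d) = Mul(d, Add(Rational(17, 6), d)) (Function('D')(d) = Mul(d, Add(d, Add(3, Mul(Rational(1, 6), -1)))) = Mul(d, Add(d, Add(3, Rational(-1, 6)))) = Mul(d, Add(d, Rational(17, 6))) = Mul(d, Add(Rational(17, 6), d)))
Add(Function('D')(Function('q')(-10)), H) = Add(Mul(Rational(1, 6), 15, Add(17, Mul(6, 15))), -3197) = Add(Mul(Rational(1, 6), 15, Add(17, 90)), -3197) = Add(Mul(Rational(1, 6), 15, 107), -3197) = Add(Rational(535, 2), -3197) = Rational(-5859, 2)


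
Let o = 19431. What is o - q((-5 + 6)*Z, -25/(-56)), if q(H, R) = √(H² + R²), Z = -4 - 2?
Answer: 19431 - √113521/56 ≈ 19425.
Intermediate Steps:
Z = -6
o - q((-5 + 6)*Z, -25/(-56)) = 19431 - √(((-5 + 6)*(-6))² + (-25/(-56))²) = 19431 - √((1*(-6))² + (-25*(-1/56))²) = 19431 - √((-6)² + (25/56)²) = 19431 - √(36 + 625/3136) = 19431 - √(113521/3136) = 19431 - √113521/56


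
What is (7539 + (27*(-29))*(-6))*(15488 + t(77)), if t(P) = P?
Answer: 190468905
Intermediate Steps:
(7539 + (27*(-29))*(-6))*(15488 + t(77)) = (7539 + (27*(-29))*(-6))*(15488 + 77) = (7539 - 783*(-6))*15565 = (7539 + 4698)*15565 = 12237*15565 = 190468905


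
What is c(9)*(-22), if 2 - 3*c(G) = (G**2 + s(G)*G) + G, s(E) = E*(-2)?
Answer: -1628/3 ≈ -542.67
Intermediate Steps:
s(E) = -2*E
c(G) = 2/3 - G/3 + G**2/3 (c(G) = 2/3 - ((G**2 + (-2*G)*G) + G)/3 = 2/3 - ((G**2 - 2*G**2) + G)/3 = 2/3 - (-G**2 + G)/3 = 2/3 - (G - G**2)/3 = 2/3 + (-G/3 + G**2/3) = 2/3 - G/3 + G**2/3)
c(9)*(-22) = (2/3 - 1/3*9 + (1/3)*9**2)*(-22) = (2/3 - 3 + (1/3)*81)*(-22) = (2/3 - 3 + 27)*(-22) = (74/3)*(-22) = -1628/3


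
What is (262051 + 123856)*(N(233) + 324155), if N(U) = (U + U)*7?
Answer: 126352512219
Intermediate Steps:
N(U) = 14*U (N(U) = (2*U)*7 = 14*U)
(262051 + 123856)*(N(233) + 324155) = (262051 + 123856)*(14*233 + 324155) = 385907*(3262 + 324155) = 385907*327417 = 126352512219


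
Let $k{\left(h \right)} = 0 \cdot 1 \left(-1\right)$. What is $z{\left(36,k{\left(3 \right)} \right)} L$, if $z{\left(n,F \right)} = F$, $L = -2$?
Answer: $0$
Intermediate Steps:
$k{\left(h \right)} = 0$ ($k{\left(h \right)} = 0 \left(-1\right) = 0$)
$z{\left(36,k{\left(3 \right)} \right)} L = 0 \left(-2\right) = 0$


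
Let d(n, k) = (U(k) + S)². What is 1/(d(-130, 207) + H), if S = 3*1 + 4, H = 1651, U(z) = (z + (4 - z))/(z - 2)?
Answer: 42025/71453996 ≈ 0.00058814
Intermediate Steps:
U(z) = 4/(-2 + z)
S = 7 (S = 3 + 4 = 7)
d(n, k) = (7 + 4/(-2 + k))² (d(n, k) = (4/(-2 + k) + 7)² = (7 + 4/(-2 + k))²)
1/(d(-130, 207) + H) = 1/((-10 + 7*207)²/(-2 + 207)² + 1651) = 1/((-10 + 1449)²/205² + 1651) = 1/(1439²*(1/42025) + 1651) = 1/(2070721*(1/42025) + 1651) = 1/(2070721/42025 + 1651) = 1/(71453996/42025) = 42025/71453996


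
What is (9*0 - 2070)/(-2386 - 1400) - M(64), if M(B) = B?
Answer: -40039/631 ≈ -63.453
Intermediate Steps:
(9*0 - 2070)/(-2386 - 1400) - M(64) = (9*0 - 2070)/(-2386 - 1400) - 1*64 = (0 - 2070)/(-3786) - 64 = -2070*(-1/3786) - 64 = 345/631 - 64 = -40039/631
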